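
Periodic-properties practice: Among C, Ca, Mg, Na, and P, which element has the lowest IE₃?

IE_3 is the cost of taking one more electron from the +2 cation: C²⁺ still has 2 valence electrons; Ca²⁺ is the bare [Ar] core; Mg²⁺ is the bare [Ne] core; Na²⁺ is already 1 electron into the core; P²⁺ still has 3 valence electrons.
Core electrons are held far more tightly than valence electrons, so Ca, Na and Mg top the IE_3 order.
Valence configurations: C²⁺ [He]2s², P²⁺ [Ne]3s²3p¹.
Approximate IE_3 values (kJ/mol): C 4620, Ca 4912, Mg 7733, Na 6910, P 2914.
Putting it together, IE_3: P < C < Ca < Na < Mg.

P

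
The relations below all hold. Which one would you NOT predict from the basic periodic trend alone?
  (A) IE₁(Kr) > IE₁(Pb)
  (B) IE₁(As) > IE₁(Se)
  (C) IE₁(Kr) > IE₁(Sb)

(B)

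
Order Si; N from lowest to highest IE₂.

IE_2 is the cost of taking one more electron from the +1 cation: Si⁺ still has 3 valence electrons; N⁺ still has 4 valence electrons.
All are still removing valence electrons, so compare the +1 ions as you would atoms: IE_2 generally rises across a period (higher Z_eff) and falls down a group (larger shell), subject to the usual subshell exceptions.
Valence configurations: Si⁺ [Ne]3s²3p¹, N⁺ [He]2s²2p².
Approximate IE_2 values (kJ/mol): Si 1577, N 2856.
Putting it together, IE_2: Si < N.

Si < N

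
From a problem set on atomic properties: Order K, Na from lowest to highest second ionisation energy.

The second ionization energy removes an electron from the +1 ion. For each element: K⁺ is the bare [Ar] core; Na⁺ is the bare [Ne] core.
All of these are removing an electron from a noble-gas core or deeper; the smaller core (lower principal quantum number) is held far more tightly, and within a period the higher nuclear charge binds the same core more tightly.
Approximate IE_2 values (kJ/mol): K 3052, Na 4562.
So the second ionization energies run K < Na.

K, Na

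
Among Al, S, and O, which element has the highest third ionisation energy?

The third ionization energy removes an electron from the +2 ion. For each element: Al²⁺ still has 1 valence electron; S²⁺ still has 4 valence electrons; O²⁺ still has 4 valence electrons.
All are still removing valence electrons, so compare the +2 ions as you would atoms: IE_3 generally rises across a period (higher Z_eff) and falls down a group (larger shell), subject to the usual subshell exceptions.
Valence configurations: Al²⁺ [Ne]3s¹, S²⁺ [Ne]3s²3p², O²⁺ [He]2s²2p².
Tabulated IE_3 (kJ/mol): Al 2745, S 3357, O 5300.
Overall IE_3 order: Al < S < O.

O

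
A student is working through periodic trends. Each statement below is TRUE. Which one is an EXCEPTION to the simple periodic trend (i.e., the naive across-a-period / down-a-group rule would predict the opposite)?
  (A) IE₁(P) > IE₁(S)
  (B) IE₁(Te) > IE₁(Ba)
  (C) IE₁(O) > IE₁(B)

The general trend: IE₁ increases across a period and decreases down a group.
(A) P (period 3, group 15) vs S (period 3, group 16): the stated order contradicts the simple trend.
(B) Te (period 5, group 16) vs Ba (period 6, group 2): the stated order agrees with the simple trend.
(C) O (period 2, group 16) vs B (period 2, group 13): the stated order agrees with the simple trend.
The exception is (A): S (3p⁴) ionizes more easily than half-filled P (3p³) because the paired 3p electron in S is pushed out by e⁻–e⁻ repulsion.

(A)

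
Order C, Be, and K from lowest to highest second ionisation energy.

Be < C < K

Consider each +1 ion: C⁺ still has 3 valence electrons; Be⁺ still has 1 valence electron; K⁺ is the bare [Ar] core.
Breaking into a closed-shell core is much more expensive than removing a leftover valence electron — K has the largest IE_2 here.
Valence configurations: C⁺ [He]2s²2p¹, Be⁺ [He]2s¹.
Approximate IE_2 values (kJ/mol): C 2353, Be 1757, K 3052.
Overall IE_2 order: Be < C < K.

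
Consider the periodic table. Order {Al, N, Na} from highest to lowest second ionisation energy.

Consider each +1 ion: Al⁺ still has 2 valence electrons; N⁺ still has 4 valence electrons; Na⁺ is the bare [Ne] core.
Core electrons are held far more tightly than valence electrons, so Na tops the IE_2 order.
Valence configurations: Al⁺ [Ne]3s², N⁺ [He]2s²2p².
Approximate IE_2 values (kJ/mol): Al 1817, N 2856, Na 4562.
Overall IE_2 order: Al < N < Na.

Na > N > Al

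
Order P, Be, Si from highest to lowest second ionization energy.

P > Be > Si

After 1 electron has been removed, what remains? P⁺ still has 4 valence electrons; Be⁺ still has 1 valence electron; Si⁺ still has 3 valence electrons.
All are still removing valence electrons, so compare the +1 ions as you would atoms: IE_2 generally rises across a period (higher Z_eff) and falls down a group (larger shell), subject to the usual subshell exceptions.
Valence configurations: P⁺ [Ne]3s²3p², Be⁺ [He]2s¹, Si⁺ [Ne]3s²3p¹.
Tabulated IE_2 (kJ/mol): P 1907, Be 1757, Si 1577.
Hence IE_2: Si < Be < P.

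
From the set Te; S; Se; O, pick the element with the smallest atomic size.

O

O is in period 2, group 16; S is in period 3, group 16; Se is in period 4, group 16; Te is in period 5, group 16.
Moving right in a period, electrons are added to the same shell under a stronger nuclear pull, so atoms get smaller; moving down, a new shell is opened and atoms get larger.
All are in group 16, so atomic radius increases down the group.
The smallest atomic size among these belongs to O.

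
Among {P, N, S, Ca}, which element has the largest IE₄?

N

After 3 electrons have been removed, what remains? P³⁺ still has 2 valence electrons; N³⁺ still has 2 valence electrons; S³⁺ still has 3 valence electrons; Ca³⁺ is already 1 electron into the core.
Usually core removal costs more than valence removal, but here the competition is close: a tightly held n=2 valence electron can cost more to remove than an n=3 core electron, so the actual values have to decide it.
Valence configurations: P³⁺ [Ne]3s², N³⁺ [He]2s², S³⁺ [Ne]3s²3p¹.
S³⁺ loses a lone 3p electron whereas P³⁺ must break into a filled 3s² pair, so IE_4(P) > IE_4(S) even though S has the higher nuclear charge.
The numbers (kJ/mol): P 4964, N 7475, S 4556, Ca 6491.
Overall IE_4 order: S < P < Ca < N.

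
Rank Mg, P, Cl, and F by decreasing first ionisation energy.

F > Cl > P > Mg

F is in period 2, group 17; Mg is in period 3, group 2; P is in period 3, group 15; Cl is in period 3, group 17.
IE₁ increases left→right with effective nuclear charge and decreases top→bottom as the valence shell moves farther out.
These span different periods and groups, so the two trends combine.
P > Mg: P lies to the right of Mg in period 3, so the across-period effect alone puts P higher.
Cl > P: both are in period 3; the period trend gives Cl the larger value.
F > Cl: they share group 17; the group trend gives F the larger value.
Tabulated first ionization energy (kJ/mol): F 1681, Mg 738, P 1012, Cl 1251.
So from highest to lowest: F > Cl > P > Mg.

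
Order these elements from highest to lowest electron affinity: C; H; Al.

C > H > Al

Adding an electron releases more energy for atoms nearer the top right (short of the noble gases).
Here both period and group differ, so the two effects have to be weighed against each other.
H > Al: the two effects oppose for this pair; the down-group effect wins (73 vs 42 kJ/mol).
C > H: period and group pull opposite ways; the across-period shift dominates (122 vs 73 kJ/mol).
Tabulated electron affinity (kJ/mol): H 73, C 122, Al 42.
So from highest to lowest: C > H > Al.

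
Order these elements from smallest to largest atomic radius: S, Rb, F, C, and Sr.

F < C < S < Sr < Rb

C is in period 2, group 14; F is in period 2, group 17; S is in period 3, group 16; Rb is in period 5, group 1; Sr is in period 5, group 2.
Moving right in a period, electrons are added to the same shell under a stronger nuclear pull, so atoms get smaller; moving down, a new shell is opened and atoms get larger.
Here both period and group differ, so the two effects have to be weighed against each other.
C > F: C lies to the left of F in period 2, so the across-period effect alone puts C larger.
S > C: period and group pull opposite ways; the down-group shift dominates (103 vs 75 pm).
Sr > S: relative to S, both the across-period and down-group shifts push Sr's atomic radius up.
Rb > Sr: both are in period 5; the period trend gives Rb the larger value.
Tabulated atomic radius (pm): C 75, F 64, S 103, Rb 210, Sr 185.
So from smallest to largest: F < C < S < Sr < Rb.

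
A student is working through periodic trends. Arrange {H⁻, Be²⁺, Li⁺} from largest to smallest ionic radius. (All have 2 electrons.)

H⁻ > Li⁺ > Be²⁺

All of these have 2 electrons, so size is governed by nuclear charge alone: the more protons, the stronger the pull on the same electron cloud, and the smaller the ion.
Nuclear charges: Be²⁺ (Z=4), Li⁺ (Z=3), H⁻ (Z=1).
Largest to smallest: H⁻ > Li⁺ > Be²⁺.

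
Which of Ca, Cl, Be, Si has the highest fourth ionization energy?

IE_4 is the cost of taking one more electron from the +3 cation: Ca³⁺ is already 1 electron into the core; Cl³⁺ still has 4 valence electrons; Be³⁺ is already 1 electron into the core; Si³⁺ still has 1 valence electron.
Pulling an electron out of a noble-gas core costs far more than removing a remaining valence electron, so Ca and Be sit at the high end of IE_4.
Valence configurations: Cl³⁺ [Ne]3s²3p², Si³⁺ [Ne]3s¹.
Tabulated IE_4 (kJ/mol): Ca 6491, Cl 5159, Be 21007, Si 4356.
Putting it together, IE_4: Si < Cl < Ca < Be.

Be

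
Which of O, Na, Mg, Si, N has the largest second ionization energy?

Na

IE_2 is the cost of taking one more electron from the +1 cation: O⁺ still has 5 valence electrons; Na⁺ is the bare [Ne] core; Mg⁺ still has 1 valence electron; Si⁺ still has 3 valence electrons; N⁺ still has 4 valence electrons.
Breaking into a closed-shell core is much more expensive than removing a leftover valence electron — Na has the largest IE_2 here.
Valence configurations: O⁺ [He]2s²2p³, Mg⁺ [Ne]3s¹, Si⁺ [Ne]3s²3p¹, N⁺ [He]2s²2p².
Approximate IE_2 values (kJ/mol): O 3388, Na 4562, Mg 1451, Si 1577, N 2856.
Overall IE_2 order: Mg < Si < N < O < Na.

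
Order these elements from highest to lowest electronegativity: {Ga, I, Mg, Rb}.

I > Ga > Mg > Rb

Mg is in period 3, group 2; Ga is in period 4, group 13; Rb is in period 5, group 1; I is in period 5, group 17.
Electronegativity increases across a period and decreases down a group, tracking effective nuclear charge and atomic size.
These span different periods and groups, so the two trends combine.
Mg > Rb: both effects reinforce here, so Mg is clearly the higher of the two.
Ga > Mg: the two effects oppose for this pair; the across-period effect wins (1.81 vs 1.31).
I > Ga: period and group pull opposite ways; the across-period shift dominates (2.66 vs 1.81).
Tabulated electronegativity (Pauling): Mg 1.31, Ga 1.81, Rb 0.82, I 2.66.
So from highest to lowest: I > Ga > Mg > Rb.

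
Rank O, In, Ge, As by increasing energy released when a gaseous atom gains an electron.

In < As < Ge < O

O is in period 2, group 16; Ge is in period 4, group 14; As is in period 4, group 15; In is in period 5, group 13.
EA tends to increase across a period and decrease down a group, though the pattern is less regular than for IE or radius.
Neither a single period nor a single group — weigh both effects.
As > In: both effects reinforce here, so As is clearly the higher of the two.
Ge > As: this pair runs against the simple trend — see the exception note.
O > Ge: both effects reinforce here, so O is clearly the higher of the two.
Note the exception: Ge has a higher electron affinity than As, contrary to the simple trend — adding an electron to As's half-filled 4p³ is unfavourable, so Ge (4p²) has the more exothermic EA.
Tabulated electron affinity (kJ/mol): O 141, Ge 119, As 78, In 29.
So from lowest to highest: In < As < Ge < O.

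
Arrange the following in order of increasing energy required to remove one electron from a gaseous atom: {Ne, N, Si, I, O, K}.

K < Si < I < O < N < Ne

N is in period 2, group 15; O is in period 2, group 16; Ne is in period 2, group 18; Si is in period 3, group 14; K is in period 4, group 1; I is in period 5, group 17.
Across a period the outer electron is held more tightly (higher IE₁); down a group it sits in a higher shell, more shielded, and comes off more easily.
Here both period and group differ, so the two effects have to be weighed against each other.
Si > K: both effects reinforce here, so Si is clearly the higher of the two.
I > Si: period and group pull opposite ways; the across-period shift dominates (1008 vs 786 kJ/mol).
O > I: period and group pull opposite ways; the down-group shift dominates (1314 vs 1008 kJ/mol).
N > O: this pair runs against the simple trend — see the exception note.
Ne > N: Ne lies to the right of N in period 2, so the across-period effect alone puts Ne higher.
Note the exception: N has a higher first ionization energy than O, contrary to the simple trend — pairing an electron in O's 2p⁴ costs repulsion energy, so O ionizes more easily than half-filled N (2p³).
For reference (kJ/mol): N 1402, O 1314, Ne 2081, Si 786, K 419, I 1008.
So from lowest to highest: K < Si < I < O < N < Ne.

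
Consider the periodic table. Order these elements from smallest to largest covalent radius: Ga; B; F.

F < B < Ga

Across a period the added protons contract the valence shell; down a group each new principal shell makes the atom larger.
Here both period and group differ, so the two effects have to be weighed against each other.
B > F: B lies to the left of F in period 2, so the across-period effect alone puts B larger.
Ga > B: Ga sits below B in group 13, so the down-group effect alone puts Ga larger.
Tabulated atomic radius (pm): B 85, F 64, Ga 124.
So from smallest to largest: F < B < Ga.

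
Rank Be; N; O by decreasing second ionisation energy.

After 1 electron has been removed, what remains? Be⁺ still has 1 valence electron; N⁺ still has 4 valence electrons; O⁺ still has 5 valence electrons.
All are still removing valence electrons, so compare the +1 ions as you would atoms: IE_2 generally rises across a period (higher Z_eff) and falls down a group (larger shell), subject to the usual subshell exceptions.
Valence configurations: Be⁺ [He]2s¹, N⁺ [He]2s²2p², O⁺ [He]2s²2p³.
The numbers (kJ/mol): Be 1757, N 2856, O 3388.
So the second ionization energies run Be < N < O.

O > N > Be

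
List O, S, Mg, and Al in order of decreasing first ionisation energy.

O is in period 2, group 16; Mg is in period 3, group 2; Al is in period 3, group 13; S is in period 3, group 16.
Removing the outermost electron gets harder across a period and easier down a group.
Here both period and group differ, so the two effects have to be weighed against each other.
Mg > Al: this pair runs against the simple trend — see the exception note.
S > Mg: S lies to the right of Mg in period 3, so the across-period effect alone puts S higher.
O > S: they share group 16; the group trend gives O the larger value.
Note the exception: Mg has a higher first ionization energy than Al, contrary to the simple trend — Al's single 3p electron is easier to remove than one from Mg's filled 3s².
Approximate values (kJ/mol): O 1314, Mg 738, Al 578, S 1000.
So from highest to lowest: O > S > Mg > Al.

O > S > Mg > Al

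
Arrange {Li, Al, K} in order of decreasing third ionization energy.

Li > K > Al

Consider each +2 ion: Li²⁺ is already 1 electron into the core; Al²⁺ still has 1 valence electron; K²⁺ is already 1 electron into the core.
Pulling an electron out of a noble-gas core costs far more than removing a remaining valence electron, so K and Li sit at the high end of IE_3.
Tabulated IE_3 (kJ/mol): Li 11815, Al 2745, K 4420.
Overall IE_3 order: Al < K < Li.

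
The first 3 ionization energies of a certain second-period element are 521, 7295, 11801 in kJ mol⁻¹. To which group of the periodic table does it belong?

Look for the largest jump between consecutive ionization energies: IE2/IE1 ≈ 14.0, far larger than any earlier ratio.
That jump marks the point where a core electron is being removed. So the atom has 1 valence electron.
A main-group element with 1 valence electron is in group 1.

Group 1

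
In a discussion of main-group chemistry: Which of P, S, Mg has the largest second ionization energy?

The second ionization energy removes an electron from the +1 ion. For each element: P⁺ still has 4 valence electrons; S⁺ still has 5 valence electrons; Mg⁺ still has 1 valence electron.
All are still removing valence electrons, so compare the +1 ions as you would atoms: IE_2 generally rises across a period (higher Z_eff) and falls down a group (larger shell), subject to the usual subshell exceptions.
Valence configurations: P⁺ [Ne]3s²3p², S⁺ [Ne]3s²3p³, Mg⁺ [Ne]3s¹.
Approximate IE_2 values (kJ/mol): P 1907, S 2252, Mg 1451.
So the second ionization energies run Mg < P < S.

S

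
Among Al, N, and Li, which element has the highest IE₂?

Li

After 1 electron has been removed, what remains? Al⁺ still has 2 valence electrons; N⁺ still has 4 valence electrons; Li⁺ is the bare [He] core.
Breaking into a closed-shell core is much more expensive than removing a leftover valence electron — Li has the largest IE_2 here.
Valence configurations: Al⁺ [Ne]3s², N⁺ [He]2s²2p².
Approximate IE_2 values (kJ/mol): Al 1817, N 2856, Li 7298.
Hence IE_2: Al < N < Li.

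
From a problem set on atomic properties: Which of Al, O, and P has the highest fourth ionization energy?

Al

After 3 electrons have been removed, what remains? Al³⁺ is the bare [Ne] core; O³⁺ still has 3 valence electrons; P³⁺ still has 2 valence electrons.
Pulling an electron out of a noble-gas core costs far more than removing a remaining valence electron, so Al sits at the high end of IE_4.
Valence configurations: O³⁺ [He]2s²2p¹, P³⁺ [Ne]3s².
Tabulated IE_4 (kJ/mol): Al 11577, O 7469, P 4964.
So the fourth ionization energies run P < O < Al.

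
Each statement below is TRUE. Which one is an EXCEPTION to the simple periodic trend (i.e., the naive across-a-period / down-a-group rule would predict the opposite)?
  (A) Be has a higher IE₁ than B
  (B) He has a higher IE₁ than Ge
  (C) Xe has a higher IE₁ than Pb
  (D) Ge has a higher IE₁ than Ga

The general trend: IE₁ increases across a period and decreases down a group.
(A) Be (period 2, group 2) vs B (period 2, group 13): the stated order contradicts the simple trend.
(B) He (period 1, group 18) vs Ge (period 4, group 14): the stated order agrees with the simple trend.
(C) Xe (period 5, group 18) vs Pb (period 6, group 14): the stated order agrees with the simple trend.
(D) Ge (period 4, group 14) vs Ga (period 4, group 13): the stated order agrees with the simple trend.
The exception is (A): removing B's lone 2p electron is easier than breaking Be's filled 2s².

(A)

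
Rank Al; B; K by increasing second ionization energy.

Consider each +1 ion: Al⁺ still has 2 valence electrons; B⁺ still has 2 valence electrons; K⁺ is the bare [Ar] core.
Breaking into a closed-shell core is much more expensive than removing a leftover valence electron — K has the largest IE_2 here.
Valence configurations: Al⁺ [Ne]3s², B⁺ [He]2s².
Approximate IE_2 values (kJ/mol): Al 1817, B 2427, K 3052.
Putting it together, IE_2: Al < B < K.

Al < B < K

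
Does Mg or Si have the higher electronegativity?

Si

Smaller atoms with higher effective nuclear charge are more electronegative.
All lie in period 3, so electronegativity increases left to right.
So Si has the higher electronegativity (Si > Mg).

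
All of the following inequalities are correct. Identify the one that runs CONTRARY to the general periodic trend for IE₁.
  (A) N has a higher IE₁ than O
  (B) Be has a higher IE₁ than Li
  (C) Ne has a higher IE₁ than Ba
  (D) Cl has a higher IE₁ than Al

The general trend: IE₁ increases across a period and decreases down a group.
(A) N (period 2, group 15) vs O (period 2, group 16): the stated order contradicts the simple trend.
(B) Be (period 2, group 2) vs Li (period 2, group 1): the stated order agrees with the simple trend.
(C) Ne (period 2, group 18) vs Ba (period 6, group 2): the stated order agrees with the simple trend.
(D) Cl (period 3, group 17) vs Al (period 3, group 13): the stated order agrees with the simple trend.
The exception is (A): pairing an electron in O's 2p⁴ costs repulsion energy, so O ionizes more easily than half-filled N (2p³).

(A)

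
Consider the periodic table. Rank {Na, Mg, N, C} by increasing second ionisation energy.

Mg, C, N, Na

The second ionization energy removes an electron from the +1 ion. For each element: Na⁺ is the bare [Ne] core; Mg⁺ still has 1 valence electron; N⁺ still has 4 valence electrons; C⁺ still has 3 valence electrons.
Core electrons are held far more tightly than valence electrons, so Na tops the IE_2 order.
Valence configurations: Mg⁺ [Ne]3s¹, N⁺ [He]2s²2p², C⁺ [He]2s²2p¹.
The numbers (kJ/mol): Na 4562, Mg 1451, N 2856, C 2353.
So the second ionization energies run Mg < C < N < Na.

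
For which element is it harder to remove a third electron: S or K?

After 2 electrons have been removed, what remains? S²⁺ still has 4 valence electrons; K²⁺ is already 1 electron into the core.
Breaking into a closed-shell core is much more expensive than removing a leftover valence electron — K has the largest IE_3 here.
The numbers (kJ/mol): S 3357, K 4420.
So the third ionization energies run S < K.

K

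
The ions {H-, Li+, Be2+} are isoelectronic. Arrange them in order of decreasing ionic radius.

H-, Li+, Be2+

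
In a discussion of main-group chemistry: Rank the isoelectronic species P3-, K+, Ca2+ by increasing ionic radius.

Ca2+, K+, P3-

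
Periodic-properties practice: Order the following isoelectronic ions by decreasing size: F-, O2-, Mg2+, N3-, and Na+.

N3- > O2- > F- > Na+ > Mg2+

All of these have 10 electrons, so size is governed by nuclear charge alone: the more protons, the stronger the pull on the same electron cloud, and the smaller the ion.
Nuclear charges: Mg2+ (Z=12), Na+ (Z=11), F- (Z=9), O2- (Z=8), N3- (Z=7).
Largest to smallest: N3- > O2- > F- > Na+ > Mg2+.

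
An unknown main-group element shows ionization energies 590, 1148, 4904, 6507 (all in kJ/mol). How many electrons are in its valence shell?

2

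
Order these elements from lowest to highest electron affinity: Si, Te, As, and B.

B < As < Si < Te

Adding an electron releases more energy for atoms nearer the top right (short of the noble gases).
These sit on a diagonal, where the across-period and down-group effects partly cancel.
As > B: the two effects oppose for this pair; the across-period effect wins (78 vs 27 kJ/mol).
Si > As: the two effects oppose for this pair; the down-group effect wins (134 vs 78 kJ/mol).
Te > Si: period and group pull opposite ways; the across-period shift dominates (190 vs 134 kJ/mol).
Tabulated electron affinity (kJ/mol): B 27, Si 134, As 78, Te 190.
So from lowest to highest: B < As < Si < Te.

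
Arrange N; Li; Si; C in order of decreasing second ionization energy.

Li > N > C > Si

IE_2 is the cost of taking one more electron from the +1 cation: N⁺ still has 4 valence electrons; Li⁺ is the bare [He] core; Si⁺ still has 3 valence electrons; C⁺ still has 3 valence electrons.
Breaking into a closed-shell core is much more expensive than removing a leftover valence electron — Li has the largest IE_2 here.
Valence configurations: N⁺ [He]2s²2p², Si⁺ [Ne]3s²3p¹, C⁺ [He]2s²2p¹.
The numbers (kJ/mol): N 2856, Li 7298, Si 1577, C 2353.
Hence IE_2: Si < C < N < Li.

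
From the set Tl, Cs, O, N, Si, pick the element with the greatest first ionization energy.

N is in period 2, group 15; O is in period 2, group 16; Si is in period 3, group 14; Cs is in period 6, group 1; Tl is in period 6, group 13.
IE₁ increases left→right with effective nuclear charge and decreases top→bottom as the valence shell moves farther out.
Here both period and group differ, so the two effects have to be weighed against each other.
Tl > Cs: Tl lies to the right of Cs in period 6, so the across-period effect alone puts Tl higher.
Si > Tl: both effects reinforce here, so Si is clearly the higher of the two.
O > Si: both effects reinforce here, so O is clearly the higher of the two.
N > O: this pair runs against the simple trend — see the exception note.
Note the exception: N has a higher first ionization energy than O, contrary to the simple trend — pairing an electron in O's 2p⁴ costs repulsion energy, so O ionizes more easily than half-filled N (2p³).
Tabulated first ionization energy (kJ/mol): N 1402, O 1314, Si 786, Cs 376, Tl 589.
The greatest first ionization energy among these belongs to N.

N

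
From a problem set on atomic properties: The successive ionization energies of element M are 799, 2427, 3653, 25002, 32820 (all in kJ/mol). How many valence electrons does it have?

Look for the largest jump between consecutive ionization energies: IE4/IE3 ≈ 6.8, far larger than any earlier ratio.
That jump marks the point where a core electron is being removed. So the atom has 3 valence electrons.

3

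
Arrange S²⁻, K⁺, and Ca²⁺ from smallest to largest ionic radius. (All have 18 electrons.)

All of these have 18 electrons, so size is governed by nuclear charge alone: the more protons, the stronger the pull on the same electron cloud, and the smaller the ion.
Nuclear charges: Ca²⁺ (Z=20), K⁺ (Z=19), S²⁻ (Z=16).
Smallest to largest: Ca²⁺ < K⁺ < S²⁻.

Ca²⁺ < K⁺ < S²⁻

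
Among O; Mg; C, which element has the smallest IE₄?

C

IE_4 is the cost of taking one more electron from the +3 cation: O³⁺ still has 3 valence electrons; Mg³⁺ is already 1 electron into the core; C³⁺ still has 1 valence electron.
Breaking into a closed-shell core is much more expensive than removing a leftover valence electron — Mg has the largest IE_4 here.
Valence configurations: O³⁺ [He]2s²2p¹, C³⁺ [He]2s¹.
Approximate IE_4 values (kJ/mol): O 7469, Mg 10543, C 6223.
Hence IE_4: C < O < Mg.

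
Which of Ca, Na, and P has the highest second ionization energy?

The second ionization energy removes an electron from the +1 ion. For each element: Ca⁺ still has 1 valence electron; Na⁺ is the bare [Ne] core; P⁺ still has 4 valence electrons.
Pulling an electron out of a noble-gas core costs far more than removing a remaining valence electron, so Na sits at the high end of IE_2.
Valence configurations: Ca⁺ [Ar]4s¹, P⁺ [Ne]3s²3p².
Approximate IE_2 values (kJ/mol): Ca 1145, Na 4562, P 1907.
Overall IE_2 order: Ca < P < Na.

Na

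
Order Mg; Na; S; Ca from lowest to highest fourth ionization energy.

After 3 electrons have been removed, what remains? Mg³⁺ is already 1 electron into the core; Na³⁺ is already 2 electrons into the core; S³⁺ still has 3 valence electrons; Ca³⁺ is already 1 electron into the core.
Core electrons are held far more tightly than valence electrons, so Ca, Na and Mg top the IE_4 order.
The numbers (kJ/mol): Mg 10543, Na 9543, S 4556, Ca 6491.
Putting it together, IE_4: S < Ca < Na < Mg.

S < Ca < Na < Mg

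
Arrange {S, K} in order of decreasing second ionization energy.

The second ionization energy removes an electron from the +1 ion. For each element: S⁺ still has 5 valence electrons; K⁺ is the bare [Ar] core.
Core electrons are held far more tightly than valence electrons, so K tops the IE_2 order.
The numbers (kJ/mol): S 2252, K 3052.
Hence IE_2: S < K.

K, S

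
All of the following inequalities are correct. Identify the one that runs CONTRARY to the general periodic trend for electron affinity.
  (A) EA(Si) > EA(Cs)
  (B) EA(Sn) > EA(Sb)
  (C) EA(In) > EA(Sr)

(B)

The general trend: electron affinity increases across a period and decreases down a group.
(A) Si (period 3, group 14) vs Cs (period 6, group 1): the stated order agrees with the simple trend.
(B) Sn (period 5, group 14) vs Sb (period 5, group 15): the stated order contradicts the simple trend.
(C) In (period 5, group 13) vs Sr (period 5, group 2): the stated order agrees with the simple trend.
The exception is (B): adding an electron to Sb's half-filled 5p³ is unfavourable, so Sn has the more exothermic EA.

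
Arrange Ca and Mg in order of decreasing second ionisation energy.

After 1 electron has been removed, what remains? Ca⁺ still has 1 valence electron; Mg⁺ still has 1 valence electron.
All are still removing valence electrons, so compare the +1 ions as you would atoms: IE_2 generally rises across a period (higher Z_eff) and falls down a group (larger shell), subject to the usual subshell exceptions.
Valence configurations: Ca⁺ [Ar]4s¹, Mg⁺ [Ne]3s¹.
The numbers (kJ/mol): Ca 1145, Mg 1451.
Hence IE_2: Ca < Mg.

Mg > Ca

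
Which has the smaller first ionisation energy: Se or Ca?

First ionization energy rises across a period (greater Z_eff holds electrons more tightly) and falls down a group (valence electrons are farther from the nucleus).
All lie in period 4, so first ionization energy increases left to right.
So Ca has the smaller first ionisation energy (Ca < Se).

Ca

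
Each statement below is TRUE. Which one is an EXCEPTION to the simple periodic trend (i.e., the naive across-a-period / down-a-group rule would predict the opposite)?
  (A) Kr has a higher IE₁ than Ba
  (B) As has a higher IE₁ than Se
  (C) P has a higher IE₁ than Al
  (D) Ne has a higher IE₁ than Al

The general trend: IE₁ increases across a period and decreases down a group.
(A) Kr (period 4, group 18) vs Ba (period 6, group 2): the stated order agrees with the simple trend.
(B) As (period 4, group 15) vs Se (period 4, group 16): the stated order contradicts the simple trend.
(C) P (period 3, group 15) vs Al (period 3, group 13): the stated order agrees with the simple trend.
(D) Ne (period 2, group 18) vs Al (period 3, group 13): the stated order agrees with the simple trend.
The exception is (B): Se (4p⁴) ionizes more easily than half-filled As (4p³).

(B)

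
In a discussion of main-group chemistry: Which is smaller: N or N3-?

N

Forming N3- adds 3 electrons to N. More electron–electron repulsion in the same shell, with unchanged nuclear charge, lets the cloud expand.
An anion is larger than its parent atom: N3- > N.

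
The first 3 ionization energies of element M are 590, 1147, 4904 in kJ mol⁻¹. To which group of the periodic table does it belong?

Look for the largest jump between consecutive ionization energies: IE3/IE2 ≈ 4.3, far larger than any earlier ratio.
That jump marks the point where a core electron is being removed. So the atom has 2 valence electrons.
A main-group element with 2 valence electrons is in group 2.

Group 2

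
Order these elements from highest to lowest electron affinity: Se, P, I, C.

I, Se, C, P

C is in period 2, group 14; P is in period 3, group 15; Se is in period 4, group 16; I is in period 5, group 17.
EA tends to increase across a period and decrease down a group, though the pattern is less regular than for IE or radius.
These sit on a diagonal, where the across-period and down-group effects partly cancel.
C > P: period and group pull opposite ways; the down-group shift dominates (122 vs 72 kJ/mol).
Se > C: the two effects oppose for this pair; the across-period effect wins (195 vs 122 kJ/mol).
I > Se: the two effects oppose for this pair; the across-period effect wins (295 vs 195 kJ/mol).
Tabulated electron affinity (kJ/mol): C 122, P 72, Se 195, I 295.
So from highest to lowest: I > Se > C > P.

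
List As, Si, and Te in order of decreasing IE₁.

Si is in period 3, group 14; As is in period 4, group 15; Te is in period 5, group 16.
IE₁ increases left→right with effective nuclear charge and decreases top→bottom as the valence shell moves farther out.
These sit on a diagonal, where the across-period and down-group effects partly cancel.
Te > Si: the two effects oppose for this pair; the across-period effect wins (869 vs 786 kJ/mol).
As > Te: period and group pull opposite ways; the down-group shift dominates (947 vs 869 kJ/mol).
For reference (kJ/mol): Si 786, As 947, Te 869.
So from highest to lowest: As > Te > Si.

As, Te, Si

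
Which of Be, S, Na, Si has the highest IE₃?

Be

IE_3 is the cost of taking one more electron from the +2 cation: Be²⁺ is the bare [He] core; S²⁺ still has 4 valence electrons; Na²⁺ is already 1 electron into the core; Si²⁺ still has 2 valence electrons.
Pulling an electron out of a noble-gas core costs far more than removing a remaining valence electron, so Na and Be sit at the high end of IE_3.
Valence configurations: S²⁺ [Ne]3s²3p², Si²⁺ [Ne]3s².
Approximate IE_3 values (kJ/mol): Be 14849, S 3357, Na 6910, Si 3232.
Hence IE_3: Si < S < Na < Be.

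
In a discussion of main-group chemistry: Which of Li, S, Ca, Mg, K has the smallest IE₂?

After 1 electron has been removed, what remains? Li⁺ is the bare [He] core; S⁺ still has 5 valence electrons; Ca⁺ still has 1 valence electron; Mg⁺ still has 1 valence electron; K⁺ is the bare [Ar] core.
Core electrons are held far more tightly than valence electrons, so K and Li top the IE_2 order.
Valence configurations: S⁺ [Ne]3s²3p³, Ca⁺ [Ar]4s¹, Mg⁺ [Ne]3s¹.
Tabulated IE_2 (kJ/mol): Li 7298, S 2252, Ca 1145, Mg 1451, K 3052.
Putting it together, IE_2: Ca < Mg < S < K < Li.

Ca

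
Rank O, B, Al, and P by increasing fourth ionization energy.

After 3 electrons have been removed, what remains? O³⁺ still has 3 valence electrons; B³⁺ is the bare [He] core; Al³⁺ is the bare [Ne] core; P³⁺ still has 2 valence electrons.
Breaking into a closed-shell core is much more expensive than removing a leftover valence electron — Al and B have the largest IE_4 here.
Valence configurations: O³⁺ [He]2s²2p¹, P³⁺ [Ne]3s².
The numbers (kJ/mol): O 7469, B 25026, Al 11577, P 4964.
Overall IE_4 order: P < O < Al < B.

P, O, Al, B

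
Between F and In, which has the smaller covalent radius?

F

F is in period 2, group 17; In is in period 5, group 13.
Across a period the added protons contract the valence shell; down a group each new principal shell makes the atom larger.
Neither a single period nor a single group — weigh both effects.
In > F: relative to F, both the across-period and down-group shifts push In's atomic radius up.
Tabulated atomic radius (pm): F 64, In 142.
So F has the smaller covalent radius (F < In).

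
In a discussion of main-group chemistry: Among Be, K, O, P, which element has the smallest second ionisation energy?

After 1 electron has been removed, what remains? Be⁺ still has 1 valence electron; K⁺ is the bare [Ar] core; O⁺ still has 5 valence electrons; P⁺ still has 4 valence electrons.
Usually core removal costs more than valence removal, but here the competition is close: a tightly held n=2 valence electron can cost more to remove than an n=3 core electron, so the actual values have to decide it.
Valence configurations: Be⁺ [He]2s¹, O⁺ [He]2s²2p³, P⁺ [Ne]3s²3p².
Approximate IE_2 values (kJ/mol): Be 1757, K 3052, O 3388, P 1907.
Putting it together, IE_2: Be < P < K < O.

Be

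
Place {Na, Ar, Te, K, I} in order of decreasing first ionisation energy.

Na is in period 3, group 1; Ar is in period 3, group 18; K is in period 4, group 1; Te is in period 5, group 16; I is in period 5, group 17.
IE₁ increases left→right with effective nuclear charge and decreases top→bottom as the valence shell moves farther out.
These span different periods and groups, so the two trends combine.
Na > K: Na sits above K in group 1, so the down-group effect alone puts Na higher.
Te > Na: period and group pull opposite ways; the across-period shift dominates (869 vs 496 kJ/mol).
I > Te: both are in period 5; the period trend gives I the larger value.
Ar > I: relative to I, both the across-period and down-group shifts push Ar's first ionization energy up.
Approximate values (kJ/mol): Na 496, Ar 1521, K 419, Te 869, I 1008.
So from highest to lowest: Ar > I > Te > Na > K.

Ar, I, Te, Na, K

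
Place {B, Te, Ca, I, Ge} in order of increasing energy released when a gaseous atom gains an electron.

Ca < B < Ge < Te < I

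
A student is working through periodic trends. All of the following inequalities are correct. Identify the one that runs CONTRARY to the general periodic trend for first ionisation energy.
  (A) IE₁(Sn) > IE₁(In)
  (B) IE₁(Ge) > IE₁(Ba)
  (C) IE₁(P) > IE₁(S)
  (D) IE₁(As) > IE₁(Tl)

The general trend: first ionisation energy increases across a period and decreases down a group.
(A) Sn (period 5, group 14) vs In (period 5, group 13): the stated order agrees with the simple trend.
(B) Ge (period 4, group 14) vs Ba (period 6, group 2): the stated order agrees with the simple trend.
(C) P (period 3, group 15) vs S (period 3, group 16): the stated order contradicts the simple trend.
(D) As (period 4, group 15) vs Tl (period 6, group 13): the stated order agrees with the simple trend.
The exception is (C): S (3p⁴) ionizes more easily than half-filled P (3p³) because the paired 3p electron in S is pushed out by e⁻–e⁻ repulsion.

(C)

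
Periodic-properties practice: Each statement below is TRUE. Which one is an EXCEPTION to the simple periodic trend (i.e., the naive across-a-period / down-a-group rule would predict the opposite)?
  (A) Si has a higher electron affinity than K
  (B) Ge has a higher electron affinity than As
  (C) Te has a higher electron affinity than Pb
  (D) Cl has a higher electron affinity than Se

The general trend: electron affinity increases across a period and decreases down a group.
(A) Si (period 3, group 14) vs K (period 4, group 1): the stated order agrees with the simple trend.
(B) Ge (period 4, group 14) vs As (period 4, group 15): the stated order contradicts the simple trend.
(C) Te (period 5, group 16) vs Pb (period 6, group 14): the stated order agrees with the simple trend.
(D) Cl (period 3, group 17) vs Se (period 4, group 16): the stated order agrees with the simple trend.
The exception is (B): adding an electron to As's half-filled 4p³ is unfavourable, so Ge (4p²) has the more exothermic EA.

(B)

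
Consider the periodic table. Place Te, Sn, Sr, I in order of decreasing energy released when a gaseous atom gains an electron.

Sr is in period 5, group 2; Sn is in period 5, group 14; Te is in period 5, group 16; I is in period 5, group 17.
Electron affinity generally becomes more exothermic across a period toward the halogens and less exothermic down a group.
All lie in period 5, so electron affinity increases left to right.
So from highest to lowest: I > Te > Sn > Sr.

I > Te > Sn > Sr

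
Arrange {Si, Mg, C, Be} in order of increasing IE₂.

IE_2 is the cost of taking one more electron from the +1 cation: Si⁺ still has 3 valence electrons; Mg⁺ still has 1 valence electron; C⁺ still has 3 valence electrons; Be⁺ still has 1 valence electron.
All are still removing valence electrons, so compare the +1 ions as you would atoms: IE_2 generally rises across a period (higher Z_eff) and falls down a group (larger shell), subject to the usual subshell exceptions.
Valence configurations: Si⁺ [Ne]3s²3p¹, Mg⁺ [Ne]3s¹, C⁺ [He]2s²2p¹, Be⁺ [He]2s¹.
The numbers (kJ/mol): Si 1577, Mg 1451, C 2353, Be 1757.
So the second ionization energies run Mg < Si < Be < C.

Mg, Si, Be, C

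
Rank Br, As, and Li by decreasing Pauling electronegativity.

Smaller atoms with higher effective nuclear charge are more electronegative.
Neither a single period nor a single group — weigh both effects.
As > Li: the two effects oppose for this pair; the across-period effect wins (2.18 vs 0.98).
Br > As: Br lies to the right of As in period 4, so the across-period effect alone puts Br higher.
Tabulated electronegativity (Pauling): Li 0.98, As 2.18, Br 2.96.
So from highest to lowest: Br > As > Li.

Br > As > Li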